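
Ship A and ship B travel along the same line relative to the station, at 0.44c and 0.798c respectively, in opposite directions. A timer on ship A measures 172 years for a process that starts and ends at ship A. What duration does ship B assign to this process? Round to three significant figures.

Transform ship A's velocity into ship B's frame: (0.44 + 0.798)/(1 + 0.44·0.798) = 1.238/1.35112, so the relative speed is 0.91628c.
At |u| = 0.91628c, γ = (1 − 0.839569)^(−1/2) = 2.4966.
The clock on ship A records proper time, so ship B measures Δt = γΔτ = 2.4966 × 172 = 429 years.

429 years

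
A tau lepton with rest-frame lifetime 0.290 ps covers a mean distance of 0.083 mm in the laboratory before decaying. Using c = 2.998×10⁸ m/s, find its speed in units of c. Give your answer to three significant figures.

0.691c

Let x = d/(cτ) = 8.300×10^-5 m / (2.998×10⁸ m/s × 2.900×10^-13 s) = 0.95466. Since d = βγcτ, x = βγ = β/√(1−β²).
Solving: β² = x²/(1+x²) = 0.911376/1.911376 = 0.476817, so β = 0.691.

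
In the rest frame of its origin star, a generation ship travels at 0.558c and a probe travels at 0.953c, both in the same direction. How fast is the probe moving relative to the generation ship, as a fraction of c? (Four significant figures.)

Transform to the generation ship's frame: u' = (u − v)/(1 − uv/c²).
u' = (0.953 − 0.558)/(1 − 0.953×0.558) = 0.395/0.468226 = 0.84361.
Speed in the generation ship's frame: 0.8436c (in the same direction).

0.8436c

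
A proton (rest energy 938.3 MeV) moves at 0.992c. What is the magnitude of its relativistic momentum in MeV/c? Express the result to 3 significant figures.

With β = 0.992, γ = 1/√(1 − 0.992²) = 1/√0.015936 = 7.9216.
Momentum: p = γβ·mc = 7.9216 × 0.992 × 938.3 MeV/c = 7370 MeV/c.

7370 MeV/c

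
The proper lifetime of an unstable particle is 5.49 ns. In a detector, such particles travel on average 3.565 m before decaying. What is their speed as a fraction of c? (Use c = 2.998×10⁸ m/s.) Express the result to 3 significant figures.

0.908c

d = βγcτ ⇒ βγ = d/(cτ) = 3.565 m / (1.645902 m) = 2.166.
β = (βγ)/√(1+(βγ)²) = 2.166/√5.69156 = 0.908.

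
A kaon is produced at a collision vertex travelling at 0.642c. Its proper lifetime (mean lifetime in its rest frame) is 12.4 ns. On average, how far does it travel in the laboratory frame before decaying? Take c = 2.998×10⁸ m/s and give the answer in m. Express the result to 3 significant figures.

3.11 m

Lorentz factor: γ = (1 − 0.412164)^(−1/2) = 1.3043.
Lab-frame lifetime: Δt = γτ = 1.3043 × 12.4 ns = 16.173 ns.
Distance: d = vΔt = 0.642 × 2.998×10⁸ m/s × 1.6173×10^-8 s = 3.11 m.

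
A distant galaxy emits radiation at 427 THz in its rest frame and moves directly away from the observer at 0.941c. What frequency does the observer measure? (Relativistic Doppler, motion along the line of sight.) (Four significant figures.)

74.45 THz

Relativistic Doppler (source moving away): f_obs = f_src · √((1−β)/(1+β)).
With β = 0.941: factor = √(0.059/1.941) = 0.17435.
f_obs = 427 × 0.17435 = 74.45 THz.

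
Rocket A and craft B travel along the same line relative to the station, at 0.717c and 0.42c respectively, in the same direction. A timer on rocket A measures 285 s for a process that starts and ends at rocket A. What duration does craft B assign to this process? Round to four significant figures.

314.8 s

The velocity of rocket A relative to craft B is (0.717 − 0.42)c / (1 − 0.717×0.42) = 0.42498c; relative speed 0.42498c.
γ for this relative speed: γ = 1/√(1 − 0.180608) = 1.1047.
Rocket A's interval is proper; time dilation gives Δt_B = γΔτ = 1.1047 × 285 s = 314.8 s.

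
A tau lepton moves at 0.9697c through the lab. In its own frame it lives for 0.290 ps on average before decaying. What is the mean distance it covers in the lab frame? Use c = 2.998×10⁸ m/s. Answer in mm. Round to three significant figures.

With β = 0.9697, γ = 1/√(1 − 0.9697²) = 1/√0.05968191 = 4.0933.
Lab-frame lifetime: Δt = γτ = 4.0933 × 0.290 ps = 1.1871 ps.
Distance: d = vΔt = 0.9697 × 2.998×10⁸ m/s × 1.1871×10^-12 s = 3.45×10^-4 m = 0.345 mm.

0.345 mm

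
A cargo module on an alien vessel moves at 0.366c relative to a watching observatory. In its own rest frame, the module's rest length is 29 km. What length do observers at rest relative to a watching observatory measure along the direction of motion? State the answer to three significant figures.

27.0 km

Lorentz factor: γ = (1 − 0.133956)^(−1/2) = 1.0746.
Length contraction: L = L₀/γ = 29/1.0746 = 27.0 km.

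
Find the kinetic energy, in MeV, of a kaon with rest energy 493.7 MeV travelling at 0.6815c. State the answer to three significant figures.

β² = 0.46444225, so γ = 1/√0.53555775 = 1.36646.
Kinetic energy: K = (γ − 1)mc² = (1.36646 − 1) × 493.7 MeV = 0.36646 × 493.7 = 181 MeV.

181 MeV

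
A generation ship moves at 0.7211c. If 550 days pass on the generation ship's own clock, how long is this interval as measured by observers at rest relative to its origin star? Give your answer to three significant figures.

794 days

With β = 0.7211, γ = 1/√(1 − 0.7211²) = 1/√0.48001479 = 1.4434.
Time dilation: Δt = γ·Δτ = 1.4434 × 550 = 794 days.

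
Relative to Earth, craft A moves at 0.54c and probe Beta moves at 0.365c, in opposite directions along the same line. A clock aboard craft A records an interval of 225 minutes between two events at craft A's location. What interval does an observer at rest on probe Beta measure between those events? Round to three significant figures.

The velocity of craft A relative to probe Beta is (0.54 + 0.365)c / (1 + 0.54×0.365) = 0.75599c; relative speed 0.75599c.
At |u| = 0.75599c, γ = (1 − 0.571521)^(−1/2) = 1.5277.
Craft A's interval is proper; time dilation gives Δt_B = γΔτ = 1.5277 × 225 minutes = 344 minutes.

344 minutes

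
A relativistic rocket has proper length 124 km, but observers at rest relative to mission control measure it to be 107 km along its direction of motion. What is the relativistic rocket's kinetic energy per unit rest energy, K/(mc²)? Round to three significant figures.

γ = L₀/L = 124/107 = 1.15888.
K/(mc²) = γ − 1 = 1.15888 − 1 = 0.159.

0.159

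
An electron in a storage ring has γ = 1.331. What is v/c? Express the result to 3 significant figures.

0.660

β = √(1 − 1/γ²) = √(1 − 1/1.771561) = √0.435526 = 0.660.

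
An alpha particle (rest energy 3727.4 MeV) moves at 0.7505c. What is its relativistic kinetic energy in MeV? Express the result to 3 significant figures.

With β = 0.7505, γ = 1/√(1 − 0.7505²) = 1/√0.43674975 = 1.51316.
Kinetic energy: K = (γ − 1)mc² = (1.51316 − 1) × 3727.4 MeV = 0.51316 × 3727.4 = 1910 MeV.

1910 MeV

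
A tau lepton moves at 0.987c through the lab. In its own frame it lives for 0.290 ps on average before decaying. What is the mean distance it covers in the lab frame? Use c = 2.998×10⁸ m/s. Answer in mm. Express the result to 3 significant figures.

0.534 mm

γ = 1/√(1 − β²) = 1/√(1 − 0.974169) = 1/√0.025831 = 1/0.16072 = 6.222.
Lab-frame lifetime: Δt = γτ = 6.222 × 0.290 ps = 1.8044 ps.
Distance: d = vΔt = 0.987 × 2.998×10⁸ m/s × 1.8044×10^-12 s = 5.34×10^-4 m = 0.534 mm.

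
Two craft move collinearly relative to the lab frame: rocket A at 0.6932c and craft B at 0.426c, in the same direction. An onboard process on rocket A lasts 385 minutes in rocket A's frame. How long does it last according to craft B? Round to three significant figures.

Transform rocket A's velocity into craft B's frame: (0.6932 − 0.426)/(1 − 0.6932·0.426) = 0.2672/0.7046968, so the relative speed is 0.37917c.
At |u| = 0.37917c, γ = (1 − 0.14377)^(−1/2) = 1.0807.
The clock on rocket A records proper time, so craft B measures Δt = γΔτ = 1.0807 × 385 = 416 minutes.

416 minutes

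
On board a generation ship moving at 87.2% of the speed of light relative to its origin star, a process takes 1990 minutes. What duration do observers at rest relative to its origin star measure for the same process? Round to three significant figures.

γ = 1/√(1 − β²) = 1/√(1 − 0.760384) = 1/√0.239616 = 1/0.489506 = 2.0429.
Time dilation: Δt = γ·Δτ = 2.0429 × 1990 = 4070 minutes.

4070 minutes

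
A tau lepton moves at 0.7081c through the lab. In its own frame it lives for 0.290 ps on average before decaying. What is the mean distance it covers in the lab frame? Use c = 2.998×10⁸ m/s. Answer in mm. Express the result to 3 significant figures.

Lorentz factor: γ = (1 − 0.50140561)^(−1/2) = 1.4162.
Lab-frame lifetime: Δt = γτ = 1.4162 × 0.290 ps = 0.4107 ps.
Distance: d = vΔt = 0.7081 × 2.998×10⁸ m/s × 4.1070×10^-13 s = 8.72×10^-5 m = 0.0872 mm.

0.0872 mm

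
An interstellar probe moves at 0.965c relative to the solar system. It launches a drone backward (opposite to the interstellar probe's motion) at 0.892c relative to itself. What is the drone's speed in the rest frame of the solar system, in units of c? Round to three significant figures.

0.524c

Relativistic velocity addition: u = (u' + v)/(1 + u'v/c²), with u' = −0.892c and v = 0.965c.
Numerator: −0.892 + 0.965 = 0.073. Denominator: 1 + (−0.892)(0.965) = 0.13922.
u = 0.073/0.13922 = 0.52435, so the speed is 0.524c.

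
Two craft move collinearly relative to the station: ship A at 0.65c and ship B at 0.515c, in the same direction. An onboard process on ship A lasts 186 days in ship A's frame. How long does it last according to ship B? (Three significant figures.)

190 days

The velocity of ship A relative to ship B is (0.65 − 0.515)c / (1 − 0.65×0.515) = 0.20293c; relative speed 0.20293c.
At |u| = 0.20293c, γ = (1 − 0.0411806)^(−1/2) = 1.0212.
Ship A's interval is proper; time dilation gives Δt_B = γΔτ = 1.0212 × 186 days = 190 days.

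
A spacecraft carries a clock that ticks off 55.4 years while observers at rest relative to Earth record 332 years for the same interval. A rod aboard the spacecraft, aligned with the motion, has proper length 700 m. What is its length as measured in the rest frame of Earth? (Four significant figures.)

116.8 m

From Δt = γΔτ: γ = 332/55.4 = 5.99278.
The rod contracts by the same γ: 700 m / 5.99278 = 116.8 m.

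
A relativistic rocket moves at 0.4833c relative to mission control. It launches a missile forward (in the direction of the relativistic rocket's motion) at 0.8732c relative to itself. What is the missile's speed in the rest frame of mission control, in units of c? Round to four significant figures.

In units of c, u = (u' + v)/(1 + u'v) with u' = 0.8732 and v = 0.4833.
Numerator: 0.8732 + 0.4833 = 1.3565. Denominator: 1 + (0.8732)(0.4833) = 1.42201756.
u = 1.3565/1.42201756 = 0.95393, so the speed is 0.9539c.

0.9539c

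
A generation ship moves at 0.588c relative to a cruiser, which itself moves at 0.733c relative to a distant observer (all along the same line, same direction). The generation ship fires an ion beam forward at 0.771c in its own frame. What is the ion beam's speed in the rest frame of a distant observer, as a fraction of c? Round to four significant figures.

0.9897c

Compose velocities in two stages. Stage 1 (into S'): u₁ = (0.771+0.588)/(1+0.771×0.588) = 0.93508.
Stage 2 (into S): u = (0.93508+0.733)/(1+0.93508×0.733) = 0.98972, so the speed is 0.9897c.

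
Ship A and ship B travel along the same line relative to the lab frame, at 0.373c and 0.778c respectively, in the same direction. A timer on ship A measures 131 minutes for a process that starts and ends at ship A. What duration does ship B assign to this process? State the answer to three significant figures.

Transform ship A's velocity into ship B's frame: (0.373 − 0.778)/(1 − 0.373·0.778) = −0.405/0.709806, so the relative speed is 0.57058c.
At |u| = 0.57058c, γ = (1 − 0.325562)^(−1/2) = 1.2177.
Ship A's interval is proper; time dilation gives Δt_B = γΔτ = 1.2177 × 131 minutes = 160 minutes.

160 minutes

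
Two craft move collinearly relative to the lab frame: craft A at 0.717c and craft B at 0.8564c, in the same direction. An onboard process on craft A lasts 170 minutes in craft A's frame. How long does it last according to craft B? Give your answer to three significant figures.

The velocity of craft A relative to craft B is (0.717 − 0.8564)c / (1 − 0.717×0.8564) = −0.36118c; relative speed 0.36118c.
At |u| = 0.36118c, γ = (1 − 0.130451)^(−1/2) = 1.0724.
Craft A's interval is proper; time dilation gives Δt_B = γΔτ = 1.0724 × 170 minutes = 182 minutes.

182 minutes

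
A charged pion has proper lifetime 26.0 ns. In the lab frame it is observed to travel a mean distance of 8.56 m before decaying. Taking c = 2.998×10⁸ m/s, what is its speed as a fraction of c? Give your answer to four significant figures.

0.7394c

Lab distance = (lab lifetime)·v = γτ·βc, so βγ = d/(cτ) = 8.560/(2.998×10⁸ × 2.600×10^-8) = 1.0982.
With βγ = 1.0982: γ² = 1 + (βγ)² = 2.20604, and β = (βγ)/γ = 1.0982/1.48527 = 0.7394.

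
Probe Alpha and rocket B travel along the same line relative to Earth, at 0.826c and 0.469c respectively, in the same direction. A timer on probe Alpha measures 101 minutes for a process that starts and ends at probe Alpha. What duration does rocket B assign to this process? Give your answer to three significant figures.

124 minutes

Speed of probe Alpha in rocket B's frame: u = (v_A − v_B)/(1 − v_A v_B/c²) = (0.826 − 0.469)/(1 − 0.826×0.469) = 0.357/0.612606 = 0.58276; |u| = 0.58276c.
γ for this relative speed: γ = 1/√(1 − 0.339609) = 1.2306.
The clock on probe Alpha records proper time, so rocket B measures Δt = γΔτ = 1.2306 × 101 = 124 minutes.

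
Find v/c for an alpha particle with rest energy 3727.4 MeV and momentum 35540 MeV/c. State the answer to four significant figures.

βγ = pc/(mc²) = 35540/3727.4 = 9.5348.
Since γ² = 1 + (βγ)² = 91.9124, γ = √91.9124 = 9.5871, and β = (βγ)/γ = 9.5348/9.5871 = 0.9945.

0.9945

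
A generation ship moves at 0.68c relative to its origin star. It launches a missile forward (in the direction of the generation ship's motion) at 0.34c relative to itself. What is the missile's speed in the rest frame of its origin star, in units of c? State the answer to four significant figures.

Relativistic velocity addition: u = (u' + v)/(1 + u'v/c²), with u' = 0.34c and v = 0.68c.
Numerator: 0.34 + 0.68 = 1.02. Denominator: 1 + (0.34)(0.68) = 1.2312.
u = 1.02/1.2312 = 0.82846, so the speed is 0.8285c.

0.8285c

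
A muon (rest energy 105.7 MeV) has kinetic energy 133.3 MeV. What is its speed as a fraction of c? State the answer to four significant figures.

γ = 1 + K/(mc²) = 1 + 133.3/105.7 = 2.2611.
β = √(1 − 1/γ²) = √(1 − 0.195596) = √0.804404 = 0.8969.

0.8969c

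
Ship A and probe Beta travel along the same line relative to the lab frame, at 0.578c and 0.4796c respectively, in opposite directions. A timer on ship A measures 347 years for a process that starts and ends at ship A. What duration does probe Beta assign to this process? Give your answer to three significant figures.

619 years

Speed of ship A in probe Beta's frame: u = (v_A + v_B)/(1 + v_A v_B/c²) = (0.578 + 0.4796)/(1 + 0.578×0.4796) = 1.0576/1.2772088 = 0.82806; |u| = 0.82806c.
At |u| = 0.82806c, γ = (1 − 0.685683)^(−1/2) = 1.7837.
Ship A's interval is proper; time dilation gives Δt_B = γΔτ = 1.7837 × 347 years = 619 years.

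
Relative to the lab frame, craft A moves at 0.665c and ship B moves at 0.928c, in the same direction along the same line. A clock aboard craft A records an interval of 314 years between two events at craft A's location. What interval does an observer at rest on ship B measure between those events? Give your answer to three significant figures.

432 years

Speed of craft A in ship B's frame: u = (v_A − v_B)/(1 − v_A v_B/c²) = (0.665 − 0.928)/(1 − 0.665×0.928) = −0.263/0.38288 = −0.6869; |u| = 0.6869c.
At |u| = 0.6869c, γ = (1 − 0.471832)^(−1/2) = 1.376.
Craft A's interval is proper; time dilation gives Δt_B = γΔτ = 1.376 × 314 years = 432 years.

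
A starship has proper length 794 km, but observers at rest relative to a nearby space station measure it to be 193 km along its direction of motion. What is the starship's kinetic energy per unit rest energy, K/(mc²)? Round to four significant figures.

From L = L₀/γ: γ = 794/193 = 4.11399.
Since K = (γ−1)mc², K/(mc²) = 4.11399 − 1 = 3.114.

3.114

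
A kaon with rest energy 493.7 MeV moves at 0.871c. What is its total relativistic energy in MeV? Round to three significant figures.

γ = 1/√(1 − β²) = 1/√(1 − 0.758641) = 1/√0.241359 = 1/0.491283 = 2.0355.
Total energy: E = γmc² = 2.0355 × 493.7 MeV = 1000 MeV.

1000 MeV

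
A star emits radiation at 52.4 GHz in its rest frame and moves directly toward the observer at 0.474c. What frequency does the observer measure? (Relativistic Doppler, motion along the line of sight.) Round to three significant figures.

87.7 GHz

Relativistic Doppler (source moving toward): f_obs = f_src · √((1+β)/(1−β)).
With β = 0.474: factor = √(1.474/0.526) = 1.674.
f_obs = 52.4 × 1.674 = 87.7 GHz.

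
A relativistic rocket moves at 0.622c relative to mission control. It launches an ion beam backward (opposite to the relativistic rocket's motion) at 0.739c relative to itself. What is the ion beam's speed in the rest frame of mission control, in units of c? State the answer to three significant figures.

Relativistic velocity addition: u = (u' + v)/(1 + u'v/c²), with u' = −0.739c and v = 0.622c.
Numerator: −0.739 + 0.622 = −0.117. Denominator: 1 + (−0.739)(0.622) = 0.540342.
u = −0.117/0.540342 = −0.21653, so the speed is 0.217c.

0.217c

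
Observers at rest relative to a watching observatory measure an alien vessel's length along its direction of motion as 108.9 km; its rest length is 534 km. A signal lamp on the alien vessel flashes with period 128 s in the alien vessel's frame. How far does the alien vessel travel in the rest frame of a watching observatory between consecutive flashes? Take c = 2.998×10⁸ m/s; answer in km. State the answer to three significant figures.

From L = L₀/γ: γ = 534/108.9 = 4.90358.
β = √(1 − 1/γ²) = 0.97898. Lab-frame period = γτ = 4.90358×128 s = 627.66 s. Distance = βc × γτ = 0.97898 × 2.998×10⁸ m/s × 627.66 s = 1.8422×10^11 m = 1.84×10^8 km.

1.84×10^8 km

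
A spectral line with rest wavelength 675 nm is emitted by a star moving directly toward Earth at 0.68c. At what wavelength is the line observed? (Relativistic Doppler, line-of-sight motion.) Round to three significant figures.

Relativistic Doppler for wavelength: λ_obs = λ_src · √((1−β)/(1+β)).
With β = 0.68: factor = √(0.32/1.68) = 0.43644.
λ_obs = 675 × 0.43644 = 295 nm.

295 nm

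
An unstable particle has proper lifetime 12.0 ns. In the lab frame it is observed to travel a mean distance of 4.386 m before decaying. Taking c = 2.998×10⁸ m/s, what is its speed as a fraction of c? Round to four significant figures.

Let x = d/(cτ) = 4.386 m / (2.998×10⁸ m/s × 1.200×10^-8 s) = 1.2191. Since d = βγcτ, x = βγ = β/√(1−β²).
Solving: β² = x²/(1+x²) = 1.4862/2.4862 = 0.59778, so β = 0.7732.

0.7732c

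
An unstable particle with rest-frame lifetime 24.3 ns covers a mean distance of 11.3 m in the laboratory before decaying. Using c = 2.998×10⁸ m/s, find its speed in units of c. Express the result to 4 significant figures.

Lab distance = (lab lifetime)·v = γτ·βc, so βγ = d/(cτ) = 11.30/(2.998×10⁸ × 2.430×10^-8) = 1.5511.
With βγ = 1.5511: γ² = 1 + (βγ)² = 3.40591, and β = (βγ)/γ = 1.5511/1.84551 = 0.8405.

0.8405c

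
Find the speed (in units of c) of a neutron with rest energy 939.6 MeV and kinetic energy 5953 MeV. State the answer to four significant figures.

0.9907c

K = (γ−1)mc², so γ = 1 + 5953/939.6 = 7.3357.
Then v/c = √(1 − γ⁻²) = √(1 − 0.018583) = √0.981417 = 0.9907.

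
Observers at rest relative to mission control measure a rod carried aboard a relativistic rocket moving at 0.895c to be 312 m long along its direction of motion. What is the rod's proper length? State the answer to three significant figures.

699 m

With β = 0.895, γ = 1/√(1 − 0.895²) = 1/√0.198975 = 2.2418.
Proper length: L₀ = γ·L = 2.2418 × 312 = 699 m.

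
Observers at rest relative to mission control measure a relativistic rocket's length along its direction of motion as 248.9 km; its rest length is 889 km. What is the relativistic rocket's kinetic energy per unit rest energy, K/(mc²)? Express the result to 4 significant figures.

γ = L₀/L = 889/248.9 = 3.57172.
Since K = (γ−1)mc², K/(mc²) = 3.57172 − 1 = 2.572.

2.572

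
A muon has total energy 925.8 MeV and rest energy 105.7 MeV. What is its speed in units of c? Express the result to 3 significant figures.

Total energy E = γmc² gives γ = 925.8/105.7 = 8.7588.
Hence β = √(1 − 1/γ²) = √(1 − 0.013035) = √0.986965 = 0.993.

0.993c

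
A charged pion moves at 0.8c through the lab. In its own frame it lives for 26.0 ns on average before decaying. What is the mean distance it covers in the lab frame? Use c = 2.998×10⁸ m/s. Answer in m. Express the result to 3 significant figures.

γ = 1/√(1 − β²) = 1/√(1 − 0.64) = 1/√0.36 = 1/0.6 = 1.6667.
Lab-frame lifetime: Δt = γτ = 1.6667 × 26.0 ns = 43.334 ns.
Distance: d = vΔt = 0.8 × 2.998×10⁸ m/s × 4.3334×10^-8 s = 10.4 m.

10.4 m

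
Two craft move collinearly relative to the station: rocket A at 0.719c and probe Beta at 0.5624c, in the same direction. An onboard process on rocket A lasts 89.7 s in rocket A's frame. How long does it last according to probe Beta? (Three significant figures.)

Transform rocket A's velocity into probe Beta's frame: (0.719 − 0.5624)/(1 − 0.719·0.5624) = 0.1566/0.5956344, so the relative speed is 0.26291c.
γ for this relative speed: γ = 1/√(1 − 0.0691217) = 1.0365.
Rocket A's interval is proper; time dilation gives Δt_B = γΔτ = 1.0365 × 89.7 s = 93.0 s.

93.0 s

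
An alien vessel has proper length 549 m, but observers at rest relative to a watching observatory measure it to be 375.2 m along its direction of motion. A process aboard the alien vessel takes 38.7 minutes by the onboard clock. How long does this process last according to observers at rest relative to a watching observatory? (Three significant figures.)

56.6 minutes

From L = L₀/γ: γ = 549/375.2 = 1.46322.
The same γ dilates the second interval: 1.46322 × 38.7 minutes = 56.6 minutes.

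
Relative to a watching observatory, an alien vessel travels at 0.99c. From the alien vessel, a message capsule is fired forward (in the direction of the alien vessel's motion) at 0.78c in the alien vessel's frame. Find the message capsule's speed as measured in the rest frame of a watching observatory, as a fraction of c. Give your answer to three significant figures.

0.999c

Relativistic velocity addition: u = (u' + v)/(1 + u'v/c²), with u' = 0.78c and v = 0.99c.
Numerator: 0.78 + 0.99 = 1.77. Denominator: 1 + (0.78)(0.99) = 1.7722.
u = 1.77/1.7722 = 0.99876, so the speed is 0.999c.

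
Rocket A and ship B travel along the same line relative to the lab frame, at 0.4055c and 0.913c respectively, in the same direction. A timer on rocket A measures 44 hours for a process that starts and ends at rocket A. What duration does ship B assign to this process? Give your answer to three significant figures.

74.3 hours

The velocity of rocket A relative to ship B is (0.4055 − 0.913)c / (1 − 0.4055×0.913) = −0.80584c; relative speed 0.80584c.
γ for this relative speed: γ = 1/√(1 − 0.649378) = 1.6888.
Rocket A's interval is proper; time dilation gives Δt_B = γΔτ = 1.6888 × 44 hours = 74.3 hours.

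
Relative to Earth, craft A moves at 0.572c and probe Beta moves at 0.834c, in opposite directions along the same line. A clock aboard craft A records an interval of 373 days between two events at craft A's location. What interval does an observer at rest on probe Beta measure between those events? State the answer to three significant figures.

The velocity of craft A relative to probe Beta is (0.572 + 0.834)c / (1 + 0.572×0.834) = 0.9519c; relative speed 0.9519c.
At |u| = 0.9519c, γ = (1 − 0.906114)^(−1/2) = 3.2636.
Craft A's interval is proper; time dilation gives Δt_B = γΔτ = 3.2636 × 373 days = 1220 days.

1220 days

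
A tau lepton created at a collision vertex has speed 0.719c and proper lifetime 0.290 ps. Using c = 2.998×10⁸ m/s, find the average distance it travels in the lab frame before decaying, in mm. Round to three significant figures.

0.0899 mm

γ = 1/√(1 − β²) = 1/√(1 − 0.516961) = 1/√0.483039 = 1/0.69501 = 1.4388.
Lab-frame lifetime: Δt = γτ = 1.4388 × 0.290 ps = 0.41725 ps.
Distance: d = vΔt = 0.719 × 2.998×10⁸ m/s × 4.1725×10^-13 s = 8.99×10^-5 m = 0.0899 mm.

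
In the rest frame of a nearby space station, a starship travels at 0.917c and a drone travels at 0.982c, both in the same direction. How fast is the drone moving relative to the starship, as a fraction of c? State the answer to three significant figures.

0.653c

Transform to the starship's frame: u' = (u − v)/(1 − uv/c²).
u' = (0.982 − 0.917)/(1 − 0.982×0.917) = 0.065/0.099506 = 0.65323.
Speed in the starship's frame: 0.653c (in the same direction).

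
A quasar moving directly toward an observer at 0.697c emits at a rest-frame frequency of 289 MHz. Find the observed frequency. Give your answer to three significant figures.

684 MHz

Relativistic Doppler (source moving toward): f_obs = f_src · √((1+β)/(1−β)).
With β = 0.697: factor = √(1.697/0.303) = 2.3666.
f_obs = 289 × 2.3666 = 684 MHz.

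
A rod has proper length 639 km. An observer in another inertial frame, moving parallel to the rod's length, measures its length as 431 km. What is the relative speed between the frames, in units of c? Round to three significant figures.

Length contraction gives γ = L₀/L = 639/431 = 1.4826.
β = √(1 − 1/γ²) = √0.545062 = 0.738.

0.738c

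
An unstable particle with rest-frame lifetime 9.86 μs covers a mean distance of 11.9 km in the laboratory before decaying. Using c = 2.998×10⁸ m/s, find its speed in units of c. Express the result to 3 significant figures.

0.971c

d = βγcτ ⇒ βγ = d/(cτ) = 11900 m / (2956.028 m) = 4.0257.
β = (βγ)/√(1+(βγ)²) = 4.0257/√17.2063 = 0.971.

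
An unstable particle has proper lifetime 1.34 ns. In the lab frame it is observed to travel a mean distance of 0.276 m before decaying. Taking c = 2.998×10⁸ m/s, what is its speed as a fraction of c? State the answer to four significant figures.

Lab distance = (lab lifetime)·v = γτ·βc, so βγ = d/(cτ) = 0.2760/(2.998×10⁸ × 1.340×10^-9) = 0.68703.
With βγ = 0.68703: γ² = 1 + (βγ)² = 1.47201, and β = (βγ)/γ = 0.68703/1.21326 = 0.5663.

0.5663c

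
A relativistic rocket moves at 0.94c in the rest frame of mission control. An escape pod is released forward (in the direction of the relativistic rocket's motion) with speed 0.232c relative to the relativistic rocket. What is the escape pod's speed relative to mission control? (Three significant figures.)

In units of c, u = (u' + v)/(1 + u'v) with u' = 0.232 and v = 0.94.
Numerator: 0.232 + 0.94 = 1.172. Denominator: 1 + (0.232)(0.94) = 1.21808.
u = 1.172/1.21808 = 0.96217, so the speed is 0.962c.

0.962c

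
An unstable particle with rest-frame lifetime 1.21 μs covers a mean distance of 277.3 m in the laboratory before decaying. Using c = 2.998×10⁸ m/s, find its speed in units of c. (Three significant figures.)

Let x = d/(cτ) = 277.3 m / (2.998×10⁸ m/s × 1.210×10^-6 s) = 0.76442. Since d = βγcτ, x = βγ = β/√(1−β²).
Solving: β² = x²/(1+x²) = 0.584338/1.584338 = 0.368822, so β = 0.607.

0.607c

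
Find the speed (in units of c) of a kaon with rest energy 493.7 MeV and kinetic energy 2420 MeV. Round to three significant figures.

0.986c

K = (γ−1)mc², so γ = 1 + 2420/493.7 = 5.9018.
Then v/c = √(1 − γ⁻²) = √(1 − 0.0287099) = √0.9712901 = 0.986.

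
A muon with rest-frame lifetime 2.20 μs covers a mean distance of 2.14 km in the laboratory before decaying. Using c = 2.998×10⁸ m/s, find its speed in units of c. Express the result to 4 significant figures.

0.9556c

Let x = d/(cτ) = 2140 m / (2.998×10⁸ m/s × 2.200×10^-6 s) = 3.2446. Since d = βγcτ, x = βγ = β/√(1−β²).
Solving: β² = x²/(1+x²) = 10.5274/11.5274 = 0.91325, so β = 0.9556.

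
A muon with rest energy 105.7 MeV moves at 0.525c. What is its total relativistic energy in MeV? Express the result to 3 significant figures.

γ = 1/√(1 − β²) = 1/√(1 − 0.275625) = 1/√0.724375 = 1/0.851102 = 1.1749.
Total energy: E = γmc² = 1.1749 × 105.7 MeV = 124 MeV.

124 MeV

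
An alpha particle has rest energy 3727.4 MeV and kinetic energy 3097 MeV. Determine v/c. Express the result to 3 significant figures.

0.838

K = (γ−1)mc², so γ = 1 + 3097/3727.4 = 1.8309.
Then v/c = √(1 − γ⁻²) = √(1 − 0.298312) = √0.701688 = 0.838.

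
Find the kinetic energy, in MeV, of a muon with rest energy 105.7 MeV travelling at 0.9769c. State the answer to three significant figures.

With β = 0.9769, γ = 1/√(1 − 0.9769²) = 1/√0.04566639 = 4.6795.
Kinetic energy: K = (γ − 1)mc² = (4.6795 − 1) × 105.7 MeV = 3.6795 × 105.7 = 389 MeV.

389 MeV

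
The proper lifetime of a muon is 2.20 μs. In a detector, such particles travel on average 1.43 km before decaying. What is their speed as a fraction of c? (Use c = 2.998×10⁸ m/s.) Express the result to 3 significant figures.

Let x = d/(cτ) = 1430 m / (2.998×10⁸ m/s × 2.200×10^-6 s) = 2.1681. Since d = βγcτ, x = βγ = β/√(1−β²).
Solving: β² = x²/(1+x²) = 4.70066/5.70066 = 0.824582, so β = 0.908.

0.908c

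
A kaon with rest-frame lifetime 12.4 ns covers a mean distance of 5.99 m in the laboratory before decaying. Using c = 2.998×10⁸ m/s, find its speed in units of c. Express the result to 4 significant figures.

Let x = d/(cτ) = 5.990 m / (2.998×10⁸ m/s × 1.240×10^-8 s) = 1.6113. Since d = βγcτ, x = βγ = β/√(1−β²).
Solving: β² = x²/(1+x²) = 2.59629/3.59629 = 0.721936, so β = 0.8497.

0.8497c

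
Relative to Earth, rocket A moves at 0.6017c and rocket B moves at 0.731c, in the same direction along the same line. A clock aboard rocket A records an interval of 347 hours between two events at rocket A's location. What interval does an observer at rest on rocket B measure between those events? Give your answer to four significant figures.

356.6 hours

Speed of rocket A in rocket B's frame: u = (v_A − v_B)/(1 − v_A v_B/c²) = (0.6017 − 0.731)/(1 − 0.6017×0.731) = −0.1293/0.5601573 = −0.23083; |u| = 0.23083c.
γ for this relative speed: γ = 1/√(1 − 0.0532825) = 1.0278.
Rocket A's interval is proper; time dilation gives Δt_B = γΔτ = 1.0278 × 347 hours = 356.6 hours.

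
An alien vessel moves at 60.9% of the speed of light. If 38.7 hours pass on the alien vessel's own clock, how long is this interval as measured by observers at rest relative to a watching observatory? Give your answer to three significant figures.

With β = 0.609, γ = 1/√(1 − 0.609²) = 1/√0.629119 = 1.2608.
Time dilation: Δt = γ·Δτ = 1.2608 × 38.7 = 48.8 hours.

48.8 hours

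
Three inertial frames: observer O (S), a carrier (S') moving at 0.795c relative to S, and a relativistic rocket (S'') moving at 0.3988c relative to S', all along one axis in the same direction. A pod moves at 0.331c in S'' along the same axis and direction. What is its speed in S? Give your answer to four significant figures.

0.9518c

Compose velocities in two stages. Stage 1 (into S'): u₁ = (0.331+0.3988)/(1+0.331×0.3988) = 0.6447.
Stage 2 (into S): u = (0.6447+0.795)/(1+0.6447×0.795) = 0.95184, so the speed is 0.9518c.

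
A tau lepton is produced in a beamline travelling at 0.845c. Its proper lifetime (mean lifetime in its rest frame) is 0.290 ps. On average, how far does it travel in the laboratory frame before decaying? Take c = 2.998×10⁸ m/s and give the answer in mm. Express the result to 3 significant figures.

0.137 mm

With β = 0.845, γ = 1/√(1 − 0.845²) = 1/√0.285975 = 1.87.
Lab-frame lifetime: Δt = γτ = 1.87 × 0.290 ps = 0.5423 ps.
Distance: d = vΔt = 0.845 × 2.998×10⁸ m/s × 5.4230×10^-13 s = 1.37×10^-4 m = 0.137 mm.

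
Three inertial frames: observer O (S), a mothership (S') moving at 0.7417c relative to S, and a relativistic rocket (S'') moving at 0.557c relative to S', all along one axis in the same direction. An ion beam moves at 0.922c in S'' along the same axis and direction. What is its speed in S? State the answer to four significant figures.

0.9966c

Compose velocities in two stages. Stage 1 (into S'): u₁ = (0.922+0.557)/(1+0.922×0.557) = 0.97717.
Stage 2 (into S): u = (0.97717+0.7417)/(1+0.97717×0.7417) = 0.99658, so the speed is 0.9966c.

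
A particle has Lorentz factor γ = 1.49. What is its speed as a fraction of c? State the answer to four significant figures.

β = √(1 − 1/γ²) = √(1 − 1/2.2201) = √0.54957 = 0.7413.

0.7413c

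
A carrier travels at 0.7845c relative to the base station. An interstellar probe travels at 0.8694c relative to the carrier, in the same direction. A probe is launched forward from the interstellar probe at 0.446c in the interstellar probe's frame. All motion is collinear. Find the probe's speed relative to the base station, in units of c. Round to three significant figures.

0.994c

First combine the probe and interstellar probe (S''→S'): u₁ = (0.446 + 0.8694)/(1 + 0.446×0.8694) = 1.3154/1.3877524 = 0.94786.
Then combine with the carrier (S'→S): u = (0.94786 + 0.7845)/(1 + 0.94786×0.7845) = 1.73236/1.74359617 = 0.99356.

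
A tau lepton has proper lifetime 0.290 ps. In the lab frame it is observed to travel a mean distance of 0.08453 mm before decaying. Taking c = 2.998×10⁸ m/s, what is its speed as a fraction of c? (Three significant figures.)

d = βγcτ ⇒ βγ = d/(cτ) = 8.453×10^-5 m / (8.6942×10^-5 m) = 0.97226.
β = (βγ)/√(1+(βγ)²) = 0.97226/√1.94529 = 0.697.

0.697c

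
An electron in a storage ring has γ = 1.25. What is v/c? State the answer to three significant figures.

β = √(1 − 1/γ²) = √(1 − 1/1.5625) = √0.36 = 0.600.

0.600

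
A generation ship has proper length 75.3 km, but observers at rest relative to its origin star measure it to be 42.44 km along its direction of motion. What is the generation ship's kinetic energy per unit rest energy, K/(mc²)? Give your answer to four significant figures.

Length contraction gives γ = L₀/L = 75.3/42.44 = 1.77427.
K/(mc²) = γ − 1 = 1.77427 − 1 = 0.7743.

0.7743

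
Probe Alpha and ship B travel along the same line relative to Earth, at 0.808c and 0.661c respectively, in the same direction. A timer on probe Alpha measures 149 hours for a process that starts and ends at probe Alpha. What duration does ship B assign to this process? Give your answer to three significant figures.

157 hours

The velocity of probe Alpha relative to ship B is (0.808 − 0.661)c / (1 − 0.808×0.661) = 0.31551c; relative speed 0.31551c.
γ for this relative speed: γ = 1/√(1 − 0.0995466) = 1.0538.
The clock on probe Alpha records proper time, so ship B measures Δt = γΔτ = 1.0538 × 149 = 157 hours.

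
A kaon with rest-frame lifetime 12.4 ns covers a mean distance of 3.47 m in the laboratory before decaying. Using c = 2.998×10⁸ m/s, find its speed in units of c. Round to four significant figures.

Let x = d/(cτ) = 3.470 m / (2.998×10⁸ m/s × 1.240×10^-8 s) = 0.93342. Since d = βγcτ, x = βγ = β/√(1−β²).
Solving: β² = x²/(1+x²) = 0.871273/1.871273 = 0.465604, so β = 0.6824.

0.6824c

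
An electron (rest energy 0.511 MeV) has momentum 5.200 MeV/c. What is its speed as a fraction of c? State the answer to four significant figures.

0.9952c

pc/(mc²) = 5.200/0.511 = 10.176 = βγ = β/√(1−β²).
So β² = x²/(1 + x²) with x = 10.176: x² = 103.551, β² = 103.551/104.551 = 0.990435, β = 0.9952.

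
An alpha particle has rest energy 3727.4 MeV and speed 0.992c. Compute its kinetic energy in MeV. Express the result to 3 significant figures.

25800 MeV

β² = 0.984064, so γ = 1/√0.015936 = 7.9216.
Kinetic energy: K = (γ − 1)mc² = (7.9216 − 1) × 3727.4 MeV = 6.9216 × 3727.4 = 25800 MeV.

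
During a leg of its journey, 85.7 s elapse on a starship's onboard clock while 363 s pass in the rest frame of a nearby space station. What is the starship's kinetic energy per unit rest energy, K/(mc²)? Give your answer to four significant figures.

3.236

γ = Δt/Δτ = 363/85.7 = 4.23571.
K/(mc²) = γ − 1 = 4.23571 − 1 = 3.236.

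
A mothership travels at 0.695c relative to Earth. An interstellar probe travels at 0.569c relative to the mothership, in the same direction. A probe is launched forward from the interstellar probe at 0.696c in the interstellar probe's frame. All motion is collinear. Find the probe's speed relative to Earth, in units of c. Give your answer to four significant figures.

First combine the probe and interstellar probe (S''→S'): u₁ = (0.696 + 0.569)/(1 + 0.696×0.569) = 1.265/1.396024 = 0.90614.
Then combine with the mothership (S'→S): u = (0.90614 + 0.695)/(1 + 0.90614×0.695) = 1.60114/1.6297673 = 0.98243.

0.9824c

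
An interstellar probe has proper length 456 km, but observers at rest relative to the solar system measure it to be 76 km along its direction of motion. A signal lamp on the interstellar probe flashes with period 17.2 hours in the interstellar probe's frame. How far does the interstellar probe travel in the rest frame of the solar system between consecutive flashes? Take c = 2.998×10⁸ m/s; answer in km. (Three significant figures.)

From L = L₀/γ: γ = 456/76 = 6.
β = √(1 − 1/γ²) = 0.98601. Lab-frame period = γτ = 6×17.2 hours = 103.2 hours. Distance = βc × γτ = 0.98601 × 2.998×10⁸ m/s × 371520 s = 1.0982×10^14 m = 1.10×10^11 km.

1.10×10^11 km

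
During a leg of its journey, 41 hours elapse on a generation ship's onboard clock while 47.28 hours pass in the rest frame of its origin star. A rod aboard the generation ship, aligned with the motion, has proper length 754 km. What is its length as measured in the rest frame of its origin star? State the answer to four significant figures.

653.8 km

The time-dilation ratio gives γ = 47.28/41 = 1.15317.
L = L₀/γ = 754/1.15317 = 653.8 km.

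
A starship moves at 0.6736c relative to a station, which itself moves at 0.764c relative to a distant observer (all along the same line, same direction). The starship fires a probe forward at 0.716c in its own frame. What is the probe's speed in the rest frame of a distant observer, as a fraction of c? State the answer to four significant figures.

First combine the probe and starship (S''→S'): u₁ = (0.716 + 0.6736)/(1 + 0.716×0.6736) = 1.3896/1.4822976 = 0.93746.
Then combine with the station (S'→S): u = (0.93746 + 0.764)/(1 + 0.93746×0.764) = 1.70146/1.71621944 = 0.9914.

0.9914c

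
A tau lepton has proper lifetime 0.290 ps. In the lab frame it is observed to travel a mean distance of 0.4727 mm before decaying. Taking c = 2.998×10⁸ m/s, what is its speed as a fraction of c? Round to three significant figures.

0.984c

d = βγcτ ⇒ βγ = d/(cτ) = 4.727×10^-4 m / (8.6942×10^-5 m) = 5.437.
β = (βγ)/√(1+(βγ)²) = 5.437/√30.561 = 0.984.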